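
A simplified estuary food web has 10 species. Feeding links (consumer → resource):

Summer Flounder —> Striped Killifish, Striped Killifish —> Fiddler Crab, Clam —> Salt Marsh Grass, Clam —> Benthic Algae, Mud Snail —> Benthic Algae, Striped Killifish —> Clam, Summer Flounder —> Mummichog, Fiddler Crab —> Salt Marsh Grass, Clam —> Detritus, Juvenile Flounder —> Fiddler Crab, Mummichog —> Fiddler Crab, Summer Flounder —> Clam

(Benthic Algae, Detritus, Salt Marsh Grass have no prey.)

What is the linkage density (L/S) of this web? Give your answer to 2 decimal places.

L/S = 1.20

There are L = 12 links among S = 10 species.
L/S = 12/10 = 1.2000 ≈ 1.20.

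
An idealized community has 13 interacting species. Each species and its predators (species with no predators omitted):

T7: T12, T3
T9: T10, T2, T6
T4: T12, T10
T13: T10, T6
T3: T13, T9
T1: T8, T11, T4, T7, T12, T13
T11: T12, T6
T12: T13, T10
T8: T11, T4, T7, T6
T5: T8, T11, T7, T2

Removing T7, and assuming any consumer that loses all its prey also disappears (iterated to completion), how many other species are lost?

2

Remove T7.
Round 1: T3 (all prey gone) → extinct.
Round 2: T9 (all prey gone) → extinct.
No further losses. Total secondary extinctions: 2.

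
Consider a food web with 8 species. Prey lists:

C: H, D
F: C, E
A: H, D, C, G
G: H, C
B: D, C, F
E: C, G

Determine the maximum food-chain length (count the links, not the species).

5 links

One longest chain: H → C → G → E → F → B.
It has 6 species and 5 links.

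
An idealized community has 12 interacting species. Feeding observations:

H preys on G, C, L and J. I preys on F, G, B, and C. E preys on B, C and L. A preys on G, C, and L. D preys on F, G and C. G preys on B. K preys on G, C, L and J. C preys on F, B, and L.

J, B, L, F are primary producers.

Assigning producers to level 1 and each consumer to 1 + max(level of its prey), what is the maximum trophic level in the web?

3

Producers (level 1): J, B, L, F.
B → G → K gives K level 3.
No species has a prey at level 3, so no species reaches level 4.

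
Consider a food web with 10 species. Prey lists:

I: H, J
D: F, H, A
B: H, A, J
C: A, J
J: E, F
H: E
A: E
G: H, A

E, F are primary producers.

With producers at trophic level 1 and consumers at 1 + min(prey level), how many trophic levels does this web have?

Producers (level 1): E, F.
Following each consumer down to its lowest-level prey: E → H → G (levels 1 through 3).
All prey of G (H 2, A 2) are at level 2 or above, so G is at level 1 + 2 = 3.
Every consumer has at least one prey at level 2 or below, so none exceeds level 3.

3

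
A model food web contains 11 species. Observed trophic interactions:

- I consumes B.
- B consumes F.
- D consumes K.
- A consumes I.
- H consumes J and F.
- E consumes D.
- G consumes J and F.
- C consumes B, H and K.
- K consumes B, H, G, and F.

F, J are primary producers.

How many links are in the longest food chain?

4 links

One longest chain: F → G → K → D → E.
It has 5 species and 4 links.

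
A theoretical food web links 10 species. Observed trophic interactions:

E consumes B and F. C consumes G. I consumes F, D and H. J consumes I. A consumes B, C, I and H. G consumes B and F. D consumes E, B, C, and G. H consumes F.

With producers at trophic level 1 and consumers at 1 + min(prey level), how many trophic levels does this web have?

3

Producers (level 1): F, B.
Following each consumer down to its lowest-level prey: F → G → C (levels 1 through 3).
All prey of C (G 2) are at level 2 or above, so C is at level 1 + 2 = 3.
Every consumer has at least one prey at level 2 or below, so none exceeds level 3.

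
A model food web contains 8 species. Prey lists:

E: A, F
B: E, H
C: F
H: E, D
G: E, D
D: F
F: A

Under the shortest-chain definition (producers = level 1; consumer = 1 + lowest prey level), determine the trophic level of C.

Trophic level 3

A is a producer → level 1.
F eats A → level 2.
C eats F → level 3.
No prey of C is below level 2, so 3 is the minimum.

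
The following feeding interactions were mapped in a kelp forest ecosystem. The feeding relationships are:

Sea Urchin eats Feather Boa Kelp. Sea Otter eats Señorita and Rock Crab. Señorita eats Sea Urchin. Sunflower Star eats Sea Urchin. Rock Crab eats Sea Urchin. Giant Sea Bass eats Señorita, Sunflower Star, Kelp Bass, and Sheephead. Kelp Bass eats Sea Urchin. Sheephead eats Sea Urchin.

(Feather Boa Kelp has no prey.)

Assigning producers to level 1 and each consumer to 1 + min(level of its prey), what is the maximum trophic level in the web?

Producers (level 1): Feather Boa Kelp.
Following each consumer down to its lowest-level prey: Feather Boa Kelp → Sea Urchin → Sheephead → Giant Sea Bass (levels 1 through 4).
All prey of Giant Sea Bass (Sheephead 3, Señorita 3, Sunflower Star 3, Kelp Bass 3) are at level 3 or above, so Giant Sea Bass is at level 1 + 3 = 4.
Every consumer has at least one prey at level 3 or below, so none exceeds level 4.

4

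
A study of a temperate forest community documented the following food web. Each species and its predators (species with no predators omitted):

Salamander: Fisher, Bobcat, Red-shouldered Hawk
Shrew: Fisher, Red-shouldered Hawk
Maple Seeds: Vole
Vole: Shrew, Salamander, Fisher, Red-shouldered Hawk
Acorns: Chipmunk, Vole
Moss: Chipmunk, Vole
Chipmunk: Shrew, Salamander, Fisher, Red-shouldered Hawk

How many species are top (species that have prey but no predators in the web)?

Top species (has prey, but nothing eats it): Fisher, Bobcat, Red-shouldered Hawk.
Count: 3.

3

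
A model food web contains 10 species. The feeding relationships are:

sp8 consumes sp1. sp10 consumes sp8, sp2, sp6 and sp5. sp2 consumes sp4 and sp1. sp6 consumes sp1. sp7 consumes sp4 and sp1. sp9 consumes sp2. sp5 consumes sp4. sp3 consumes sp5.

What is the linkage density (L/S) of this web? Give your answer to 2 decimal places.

There are L = 13 links among S = 10 species.
L/S = 13/10 = 1.3000 ≈ 1.30.

L/S = 1.30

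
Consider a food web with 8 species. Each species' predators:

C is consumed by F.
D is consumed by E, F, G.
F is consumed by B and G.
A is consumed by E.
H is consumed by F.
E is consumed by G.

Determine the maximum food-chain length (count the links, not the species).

One longest chain: D → E → G.
It has 3 species and 2 links.

2 links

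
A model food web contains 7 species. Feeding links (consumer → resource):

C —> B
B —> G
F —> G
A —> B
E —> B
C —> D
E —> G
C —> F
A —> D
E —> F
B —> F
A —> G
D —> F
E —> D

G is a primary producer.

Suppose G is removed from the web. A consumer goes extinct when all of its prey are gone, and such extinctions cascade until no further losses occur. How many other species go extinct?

6

Remove G.
Round 1: F (all prey gone) → extinct.
Round 2: D (all prey gone), B (all prey gone) → extinct.
Round 3: C (all prey gone), A (all prey gone), E (all prey gone) → extinct.
No further losses. Total secondary extinctions: 6.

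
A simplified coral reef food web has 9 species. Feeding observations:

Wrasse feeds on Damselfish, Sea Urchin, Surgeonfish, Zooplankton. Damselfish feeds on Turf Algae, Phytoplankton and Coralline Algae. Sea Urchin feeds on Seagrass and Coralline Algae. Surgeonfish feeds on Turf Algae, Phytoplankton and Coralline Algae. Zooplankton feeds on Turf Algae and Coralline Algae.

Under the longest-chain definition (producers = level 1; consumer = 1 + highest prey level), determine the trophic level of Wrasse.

Trophic level 3

Coralline Algae is a producer → level 1.
Damselfish eats Coralline Algae (level 1); other prey at levels: Turf Algae 1, Phytoplankton 1 → level 2.
Wrasse eats Damselfish (level 2); other prey at levels: Zooplankton 2, Sea Urchin 2, Surgeonfish 2 → level 3.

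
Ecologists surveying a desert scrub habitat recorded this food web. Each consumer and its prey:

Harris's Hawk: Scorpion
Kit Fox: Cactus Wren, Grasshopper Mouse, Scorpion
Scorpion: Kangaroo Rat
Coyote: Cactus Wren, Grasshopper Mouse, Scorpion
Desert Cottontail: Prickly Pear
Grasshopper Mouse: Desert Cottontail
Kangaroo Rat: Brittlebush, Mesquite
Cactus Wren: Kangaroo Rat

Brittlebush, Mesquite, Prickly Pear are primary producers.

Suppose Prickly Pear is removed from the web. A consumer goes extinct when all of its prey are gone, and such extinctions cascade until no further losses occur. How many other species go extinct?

Remove Prickly Pear.
Round 1: Desert Cottontail (all prey gone) → extinct.
Round 2: Grasshopper Mouse (all prey gone) → extinct.
No further losses. Total secondary extinctions: 2.

2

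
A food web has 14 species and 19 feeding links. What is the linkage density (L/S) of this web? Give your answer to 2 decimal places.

There are L = 19 links among S = 14 species.
L/S = 19/14 = 1.3571 ≈ 1.36.

L/S = 1.36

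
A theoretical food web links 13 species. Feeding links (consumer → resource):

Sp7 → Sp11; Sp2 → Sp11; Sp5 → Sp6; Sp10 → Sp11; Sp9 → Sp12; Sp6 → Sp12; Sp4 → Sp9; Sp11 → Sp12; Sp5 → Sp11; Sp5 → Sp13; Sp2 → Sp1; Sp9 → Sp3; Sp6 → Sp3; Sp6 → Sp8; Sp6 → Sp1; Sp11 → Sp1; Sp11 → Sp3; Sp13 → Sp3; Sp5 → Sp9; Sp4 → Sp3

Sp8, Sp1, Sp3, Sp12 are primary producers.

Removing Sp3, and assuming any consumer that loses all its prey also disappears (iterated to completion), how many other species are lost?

Remove Sp3.
Round 1: Sp13 (all prey gone) → extinct.
No further losses. Total secondary extinctions: 1.

1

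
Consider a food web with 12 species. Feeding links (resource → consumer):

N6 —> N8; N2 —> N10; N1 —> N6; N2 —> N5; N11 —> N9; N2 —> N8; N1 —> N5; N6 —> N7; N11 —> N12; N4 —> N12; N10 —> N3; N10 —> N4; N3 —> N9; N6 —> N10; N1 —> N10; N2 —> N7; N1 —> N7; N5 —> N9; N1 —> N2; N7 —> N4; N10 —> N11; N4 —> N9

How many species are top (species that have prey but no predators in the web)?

3

Top species (has prey, but nothing eats it): N8, N9, N12.
Count: 3.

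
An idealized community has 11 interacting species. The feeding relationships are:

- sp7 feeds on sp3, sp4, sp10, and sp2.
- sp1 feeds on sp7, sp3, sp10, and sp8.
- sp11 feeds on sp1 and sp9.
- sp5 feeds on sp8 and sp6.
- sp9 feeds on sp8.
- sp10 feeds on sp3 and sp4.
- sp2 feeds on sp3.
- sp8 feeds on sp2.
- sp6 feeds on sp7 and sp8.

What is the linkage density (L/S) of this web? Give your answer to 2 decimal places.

There are L = 19 links among S = 11 species.
L/S = 19/11 = 1.7273 ≈ 1.73.

L/S = 1.73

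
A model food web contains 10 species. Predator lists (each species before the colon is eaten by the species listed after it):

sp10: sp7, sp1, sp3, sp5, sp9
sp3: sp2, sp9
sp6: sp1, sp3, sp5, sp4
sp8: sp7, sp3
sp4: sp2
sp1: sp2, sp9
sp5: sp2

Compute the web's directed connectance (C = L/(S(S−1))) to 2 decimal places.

C = 0.19

The web has S = 10 species and L = 17 feeding links.
C = L / (S(S−1)) = 17 / 90 = 0.1889 ≈ 0.19.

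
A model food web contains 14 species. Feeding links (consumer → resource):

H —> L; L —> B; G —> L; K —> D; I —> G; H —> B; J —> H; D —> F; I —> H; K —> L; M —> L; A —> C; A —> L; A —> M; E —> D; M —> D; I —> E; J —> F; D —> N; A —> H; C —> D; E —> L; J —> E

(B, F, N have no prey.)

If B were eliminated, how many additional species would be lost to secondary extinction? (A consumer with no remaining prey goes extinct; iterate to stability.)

Remove B.
Round 1: L (all prey gone) → extinct.
Round 2: H (all prey gone), G (all prey gone) → extinct.
No further losses. Total secondary extinctions: 3.

3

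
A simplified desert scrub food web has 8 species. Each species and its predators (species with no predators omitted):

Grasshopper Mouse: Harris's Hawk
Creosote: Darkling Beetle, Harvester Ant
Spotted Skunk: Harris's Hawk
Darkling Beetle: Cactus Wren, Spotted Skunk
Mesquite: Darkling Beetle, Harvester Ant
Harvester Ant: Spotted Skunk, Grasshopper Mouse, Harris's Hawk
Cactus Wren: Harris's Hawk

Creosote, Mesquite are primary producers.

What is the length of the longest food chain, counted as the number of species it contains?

One longest chain: Creosote → Darkling Beetle → Cactus Wren → Harris's Hawk.
It has 4 species and 3 links.

4 species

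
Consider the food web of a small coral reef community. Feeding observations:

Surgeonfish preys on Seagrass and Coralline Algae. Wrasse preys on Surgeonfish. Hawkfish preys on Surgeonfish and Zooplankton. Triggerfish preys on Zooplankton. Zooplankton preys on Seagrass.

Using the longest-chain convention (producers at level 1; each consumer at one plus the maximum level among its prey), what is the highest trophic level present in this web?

Producers (level 1): Coralline Algae, Seagrass.
Seagrass → Zooplankton → Hawkfish gives Hawkfish level 3.
No species has a prey at level 3, so no species reaches level 4.

3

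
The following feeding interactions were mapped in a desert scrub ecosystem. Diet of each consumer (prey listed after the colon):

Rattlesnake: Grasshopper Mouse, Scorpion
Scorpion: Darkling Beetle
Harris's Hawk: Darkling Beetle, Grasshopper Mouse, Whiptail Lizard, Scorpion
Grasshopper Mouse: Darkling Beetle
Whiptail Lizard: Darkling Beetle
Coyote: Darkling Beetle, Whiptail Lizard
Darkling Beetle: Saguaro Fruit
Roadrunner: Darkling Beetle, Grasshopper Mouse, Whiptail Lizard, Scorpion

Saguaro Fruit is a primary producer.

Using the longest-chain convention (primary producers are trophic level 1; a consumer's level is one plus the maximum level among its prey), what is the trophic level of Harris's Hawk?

Trophic level 4

Saguaro Fruit is a producer → level 1.
Darkling Beetle eats Saguaro Fruit → level 2.
Grasshopper Mouse eats Darkling Beetle → level 3.
Harris's Hawk eats Grasshopper Mouse (level 3); other prey at levels: Darkling Beetle 2, Whiptail Lizard 3, Scorpion 3 → level 4.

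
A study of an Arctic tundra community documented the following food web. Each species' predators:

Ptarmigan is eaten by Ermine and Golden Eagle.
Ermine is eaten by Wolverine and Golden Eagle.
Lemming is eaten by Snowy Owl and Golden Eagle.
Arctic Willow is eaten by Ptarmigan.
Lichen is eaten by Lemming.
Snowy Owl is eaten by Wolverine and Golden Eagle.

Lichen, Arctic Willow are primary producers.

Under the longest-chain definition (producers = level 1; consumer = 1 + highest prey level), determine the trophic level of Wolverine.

Arctic Willow is a producer → level 1.
Ptarmigan eats Arctic Willow → level 2.
Ermine eats Ptarmigan → level 3.
Wolverine eats Ermine (level 3); other prey at levels: Snowy Owl 3 → level 4.

Trophic level 4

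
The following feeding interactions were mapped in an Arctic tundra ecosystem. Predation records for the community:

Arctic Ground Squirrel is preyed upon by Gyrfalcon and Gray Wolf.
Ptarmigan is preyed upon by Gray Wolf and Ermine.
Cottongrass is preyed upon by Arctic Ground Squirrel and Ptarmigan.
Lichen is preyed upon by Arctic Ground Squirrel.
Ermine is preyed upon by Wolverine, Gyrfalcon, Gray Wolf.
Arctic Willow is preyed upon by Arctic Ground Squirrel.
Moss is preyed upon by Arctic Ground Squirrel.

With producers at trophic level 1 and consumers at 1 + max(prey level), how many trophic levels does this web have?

Producers (level 1): Moss, Arctic Willow, Lichen, Cottongrass.
Cottongrass → Ptarmigan → Ermine → Wolverine gives Wolverine level 4.
No species has a prey at level 4, so no species reaches level 5.

4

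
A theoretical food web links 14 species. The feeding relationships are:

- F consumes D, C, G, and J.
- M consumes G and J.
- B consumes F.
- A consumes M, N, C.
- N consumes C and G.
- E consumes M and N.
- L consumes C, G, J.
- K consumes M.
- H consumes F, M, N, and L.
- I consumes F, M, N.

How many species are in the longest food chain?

One longest chain: G → M → K.
It has 3 species and 2 links.

3 species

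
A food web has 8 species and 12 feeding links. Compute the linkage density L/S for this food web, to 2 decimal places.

L/S = 1.50

There are L = 12 links among S = 8 species.
L/S = 12/8 = 1.5000 ≈ 1.50.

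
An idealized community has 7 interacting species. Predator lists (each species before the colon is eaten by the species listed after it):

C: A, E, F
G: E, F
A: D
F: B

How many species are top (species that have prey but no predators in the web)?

3

Top species (has prey, but nothing eats it): E, D, B.
Count: 3.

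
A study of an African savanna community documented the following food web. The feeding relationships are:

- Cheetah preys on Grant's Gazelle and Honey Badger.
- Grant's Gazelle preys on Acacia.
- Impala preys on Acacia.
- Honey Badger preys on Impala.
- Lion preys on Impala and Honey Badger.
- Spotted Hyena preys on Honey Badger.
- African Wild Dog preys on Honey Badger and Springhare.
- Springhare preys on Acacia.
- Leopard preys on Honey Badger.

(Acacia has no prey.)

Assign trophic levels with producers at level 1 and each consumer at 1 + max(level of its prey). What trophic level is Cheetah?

Trophic level 4

Acacia is a producer → level 1.
Impala eats Acacia → level 2.
Honey Badger eats Impala → level 3.
Cheetah eats Honey Badger (level 3); other prey at levels: Grant's Gazelle 2 → level 4.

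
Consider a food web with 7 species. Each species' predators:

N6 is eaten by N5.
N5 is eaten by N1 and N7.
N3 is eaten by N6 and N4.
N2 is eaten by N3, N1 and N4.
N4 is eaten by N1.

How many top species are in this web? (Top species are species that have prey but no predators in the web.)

Top species (has prey, but nothing eats it): N7, N1.
Count: 2.

2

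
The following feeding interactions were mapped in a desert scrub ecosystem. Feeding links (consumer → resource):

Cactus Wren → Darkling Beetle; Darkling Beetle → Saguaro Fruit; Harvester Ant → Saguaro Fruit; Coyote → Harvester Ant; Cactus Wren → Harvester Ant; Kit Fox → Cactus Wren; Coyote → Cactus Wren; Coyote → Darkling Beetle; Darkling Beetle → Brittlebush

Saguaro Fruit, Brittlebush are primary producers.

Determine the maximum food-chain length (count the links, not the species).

One longest chain: Saguaro Fruit → Harvester Ant → Cactus Wren → Kit Fox.
It has 4 species and 3 links.

3 links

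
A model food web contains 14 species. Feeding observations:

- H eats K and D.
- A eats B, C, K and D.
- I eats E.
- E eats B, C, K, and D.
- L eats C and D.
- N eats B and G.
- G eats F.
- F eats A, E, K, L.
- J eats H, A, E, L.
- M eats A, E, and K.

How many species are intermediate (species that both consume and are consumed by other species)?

6

Intermediate species (has both prey and predators): L, A, H, E, F, G.
Count: 6.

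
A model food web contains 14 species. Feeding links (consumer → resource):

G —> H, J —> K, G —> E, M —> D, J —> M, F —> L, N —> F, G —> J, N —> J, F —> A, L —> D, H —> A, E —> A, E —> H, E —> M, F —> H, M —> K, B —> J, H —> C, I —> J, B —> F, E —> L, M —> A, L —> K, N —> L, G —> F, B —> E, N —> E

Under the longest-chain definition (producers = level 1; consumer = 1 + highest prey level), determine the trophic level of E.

A is a producer → level 1.
M eats A (level 1); other prey at levels: K 1, D 1 → level 2.
E eats M (level 2); other prey at levels: A 1, L 2, H 2 → level 3.

Trophic level 3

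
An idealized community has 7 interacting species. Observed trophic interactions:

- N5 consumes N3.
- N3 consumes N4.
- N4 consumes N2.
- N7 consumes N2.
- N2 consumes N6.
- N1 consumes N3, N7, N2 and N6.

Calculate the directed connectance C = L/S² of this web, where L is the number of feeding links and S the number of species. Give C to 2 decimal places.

C = 0.18

The web has S = 7 species and L = 9 feeding links.
C = L / S² = 9 / 49 = 0.1837 ≈ 0.18.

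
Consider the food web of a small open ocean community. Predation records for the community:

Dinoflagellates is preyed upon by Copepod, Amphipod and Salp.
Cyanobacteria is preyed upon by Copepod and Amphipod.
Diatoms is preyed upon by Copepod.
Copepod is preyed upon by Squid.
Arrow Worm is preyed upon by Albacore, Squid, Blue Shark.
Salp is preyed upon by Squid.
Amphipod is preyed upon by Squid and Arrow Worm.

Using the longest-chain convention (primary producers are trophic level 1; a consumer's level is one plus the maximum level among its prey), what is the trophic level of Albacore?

Trophic level 4

Dinoflagellates is a producer → level 1.
Amphipod eats Dinoflagellates (level 1); other prey at levels: Cyanobacteria 1 → level 2.
Arrow Worm eats Amphipod → level 3.
Albacore eats Arrow Worm → level 4.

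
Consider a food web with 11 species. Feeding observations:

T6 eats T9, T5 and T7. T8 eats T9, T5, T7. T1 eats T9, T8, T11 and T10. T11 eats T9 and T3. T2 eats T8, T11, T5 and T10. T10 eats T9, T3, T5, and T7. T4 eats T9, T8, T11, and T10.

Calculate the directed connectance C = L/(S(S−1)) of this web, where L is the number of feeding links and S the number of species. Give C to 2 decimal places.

C = 0.22

The web has S = 11 species and L = 24 feeding links.
C = L / (S(S−1)) = 24 / 110 = 0.2182 ≈ 0.22.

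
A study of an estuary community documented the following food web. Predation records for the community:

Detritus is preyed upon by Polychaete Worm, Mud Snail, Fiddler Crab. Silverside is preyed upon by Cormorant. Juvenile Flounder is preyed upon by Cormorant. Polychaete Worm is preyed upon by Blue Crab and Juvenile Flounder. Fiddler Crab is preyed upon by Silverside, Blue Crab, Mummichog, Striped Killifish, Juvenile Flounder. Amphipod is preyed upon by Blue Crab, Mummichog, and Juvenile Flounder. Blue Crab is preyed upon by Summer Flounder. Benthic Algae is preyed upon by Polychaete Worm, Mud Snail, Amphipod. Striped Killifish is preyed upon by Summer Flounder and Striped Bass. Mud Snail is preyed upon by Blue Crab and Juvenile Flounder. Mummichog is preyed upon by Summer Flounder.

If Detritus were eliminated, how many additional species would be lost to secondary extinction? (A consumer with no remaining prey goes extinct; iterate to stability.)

4

Remove Detritus.
Round 1: Fiddler Crab (all prey gone) → extinct.
Round 2: Striped Killifish (all prey gone), Silverside (all prey gone) → extinct.
Round 3: Striped Bass (all prey gone) → extinct.
No further losses. Total secondary extinctions: 4.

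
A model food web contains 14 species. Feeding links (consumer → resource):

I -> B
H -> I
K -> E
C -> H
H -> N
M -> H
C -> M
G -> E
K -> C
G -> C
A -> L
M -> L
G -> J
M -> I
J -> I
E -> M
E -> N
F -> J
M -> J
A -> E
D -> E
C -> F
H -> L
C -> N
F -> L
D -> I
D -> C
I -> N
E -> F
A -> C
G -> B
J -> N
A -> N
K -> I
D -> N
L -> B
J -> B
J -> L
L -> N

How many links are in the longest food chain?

One longest chain: B → L → H → M → C → A.
It has 6 species and 5 links.

5 links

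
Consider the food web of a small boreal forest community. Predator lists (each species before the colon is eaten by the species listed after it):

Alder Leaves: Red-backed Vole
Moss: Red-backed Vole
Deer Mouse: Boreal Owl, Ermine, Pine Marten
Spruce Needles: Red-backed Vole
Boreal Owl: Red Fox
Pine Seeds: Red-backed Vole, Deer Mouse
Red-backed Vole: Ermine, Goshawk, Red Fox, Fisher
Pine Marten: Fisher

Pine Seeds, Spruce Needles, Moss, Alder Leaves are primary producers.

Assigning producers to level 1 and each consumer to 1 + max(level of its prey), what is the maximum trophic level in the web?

Producers (level 1): Pine Seeds, Spruce Needles, Moss, Alder Leaves.
Pine Seeds → Deer Mouse → Pine Marten → Fisher gives Fisher level 4.
No species has a prey at level 4, so no species reaches level 5.

4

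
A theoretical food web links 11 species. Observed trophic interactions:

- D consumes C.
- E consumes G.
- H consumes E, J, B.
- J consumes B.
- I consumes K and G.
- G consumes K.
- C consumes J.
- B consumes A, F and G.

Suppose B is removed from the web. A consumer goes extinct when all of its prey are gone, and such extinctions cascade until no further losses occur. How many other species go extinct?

3

Remove B.
Round 1: J (all prey gone) → extinct.
Round 2: C (all prey gone) → extinct.
Round 3: D (all prey gone) → extinct.
No further losses. Total secondary extinctions: 3.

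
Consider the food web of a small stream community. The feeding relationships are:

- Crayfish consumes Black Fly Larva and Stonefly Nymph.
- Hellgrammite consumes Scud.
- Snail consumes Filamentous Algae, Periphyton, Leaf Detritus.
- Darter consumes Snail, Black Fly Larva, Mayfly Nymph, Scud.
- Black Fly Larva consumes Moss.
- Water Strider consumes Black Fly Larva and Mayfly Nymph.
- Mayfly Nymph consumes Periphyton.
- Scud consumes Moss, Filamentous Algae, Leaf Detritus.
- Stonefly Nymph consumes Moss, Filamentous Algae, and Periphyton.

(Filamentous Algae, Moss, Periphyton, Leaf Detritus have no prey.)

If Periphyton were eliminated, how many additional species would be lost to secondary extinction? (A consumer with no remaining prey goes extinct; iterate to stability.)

Remove Periphyton.
Round 1: Mayfly Nymph (all prey gone) → extinct.
No further losses. Total secondary extinctions: 1.

1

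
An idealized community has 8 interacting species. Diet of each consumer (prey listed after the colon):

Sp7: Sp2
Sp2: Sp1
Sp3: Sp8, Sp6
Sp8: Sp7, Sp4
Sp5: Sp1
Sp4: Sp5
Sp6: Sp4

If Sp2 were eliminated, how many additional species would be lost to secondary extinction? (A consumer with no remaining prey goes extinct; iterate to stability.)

Remove Sp2.
Round 1: Sp7 (all prey gone) → extinct.
No further losses. Total secondary extinctions: 1.

1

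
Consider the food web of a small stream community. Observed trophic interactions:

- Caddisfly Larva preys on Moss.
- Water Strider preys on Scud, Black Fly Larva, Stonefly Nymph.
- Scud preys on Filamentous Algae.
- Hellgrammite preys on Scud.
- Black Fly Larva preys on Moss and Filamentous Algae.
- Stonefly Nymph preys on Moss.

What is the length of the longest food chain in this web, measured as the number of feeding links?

One longest chain: Filamentous Algae → Scud → Hellgrammite.
It has 3 species and 2 links.

2 links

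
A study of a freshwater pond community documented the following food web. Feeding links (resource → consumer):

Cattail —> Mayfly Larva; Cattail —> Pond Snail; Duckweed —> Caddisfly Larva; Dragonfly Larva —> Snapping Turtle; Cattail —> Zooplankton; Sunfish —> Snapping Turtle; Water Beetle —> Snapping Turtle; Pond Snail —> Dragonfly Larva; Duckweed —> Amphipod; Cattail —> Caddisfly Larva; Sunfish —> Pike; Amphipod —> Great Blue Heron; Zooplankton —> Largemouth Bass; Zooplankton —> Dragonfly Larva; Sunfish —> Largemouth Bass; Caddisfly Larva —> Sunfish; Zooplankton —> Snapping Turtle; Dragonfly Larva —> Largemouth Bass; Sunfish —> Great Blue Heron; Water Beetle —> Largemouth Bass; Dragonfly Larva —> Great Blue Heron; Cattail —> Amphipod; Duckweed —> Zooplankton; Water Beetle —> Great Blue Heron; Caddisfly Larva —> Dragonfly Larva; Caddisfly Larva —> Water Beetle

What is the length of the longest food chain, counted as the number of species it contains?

4 species

One longest chain: Duckweed → Caddisfly Larva → Water Beetle → Snapping Turtle.
It has 4 species and 3 links.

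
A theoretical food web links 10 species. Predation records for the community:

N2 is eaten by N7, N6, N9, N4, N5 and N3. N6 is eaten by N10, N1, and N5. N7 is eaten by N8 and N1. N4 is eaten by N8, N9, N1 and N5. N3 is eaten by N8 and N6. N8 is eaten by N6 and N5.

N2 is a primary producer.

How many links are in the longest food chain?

One longest chain: N2 → N7 → N8 → N6 → N10.
It has 5 species and 4 links.

4 links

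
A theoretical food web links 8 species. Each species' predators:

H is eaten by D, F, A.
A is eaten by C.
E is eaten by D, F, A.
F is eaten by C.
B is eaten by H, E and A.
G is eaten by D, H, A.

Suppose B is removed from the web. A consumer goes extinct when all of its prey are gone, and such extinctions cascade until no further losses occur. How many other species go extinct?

Remove B.
Round 1: E (all prey gone) → extinct.
No further losses. Total secondary extinctions: 1.

1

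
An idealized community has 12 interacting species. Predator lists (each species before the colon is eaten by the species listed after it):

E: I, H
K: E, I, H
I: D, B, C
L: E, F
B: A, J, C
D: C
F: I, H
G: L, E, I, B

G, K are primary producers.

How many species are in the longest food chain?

6 species

One longest chain: G → L → E → I → B → A.
It has 6 species and 5 links.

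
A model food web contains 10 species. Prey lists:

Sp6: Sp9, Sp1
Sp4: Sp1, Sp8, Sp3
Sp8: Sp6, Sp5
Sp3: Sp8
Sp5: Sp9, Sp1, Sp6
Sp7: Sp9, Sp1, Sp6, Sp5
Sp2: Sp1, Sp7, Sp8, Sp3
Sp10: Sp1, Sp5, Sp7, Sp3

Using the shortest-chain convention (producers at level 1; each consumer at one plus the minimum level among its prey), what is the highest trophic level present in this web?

4

Producers (level 1): Sp9, Sp1.
Following each consumer down to its lowest-level prey: Sp9 → Sp6 → Sp8 → Sp3 (levels 1 through 4).
All prey of Sp3 (Sp8 3) are at level 3 or above, so Sp3 is at level 1 + 3 = 4.
Every consumer has at least one prey at level 3 or below, so none exceeds level 4.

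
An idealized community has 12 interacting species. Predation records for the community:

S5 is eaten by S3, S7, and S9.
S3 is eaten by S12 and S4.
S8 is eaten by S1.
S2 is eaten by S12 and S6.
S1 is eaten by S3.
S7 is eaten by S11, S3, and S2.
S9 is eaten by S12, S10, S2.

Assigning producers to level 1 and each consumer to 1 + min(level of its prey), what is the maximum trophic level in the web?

Producers (level 1): S8, S5.
Following each consumer down to its lowest-level prey: S5 → S7 → S2 → S6 (levels 1 through 4).
All prey of S6 (S2 3) are at level 3 or above, so S6 is at level 1 + 3 = 4.
Every consumer has at least one prey at level 3 or below, so none exceeds level 4.

4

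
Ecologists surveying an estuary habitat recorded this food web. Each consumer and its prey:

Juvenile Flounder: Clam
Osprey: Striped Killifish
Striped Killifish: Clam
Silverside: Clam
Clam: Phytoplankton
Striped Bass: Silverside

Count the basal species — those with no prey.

Basal species (no prey listed): Phytoplankton.
Count: 1.

1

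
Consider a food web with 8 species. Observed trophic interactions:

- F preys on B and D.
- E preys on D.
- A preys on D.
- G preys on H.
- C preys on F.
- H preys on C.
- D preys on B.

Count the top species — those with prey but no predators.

Top species (has prey, but nothing eats it): E, A, G.
Count: 3.

3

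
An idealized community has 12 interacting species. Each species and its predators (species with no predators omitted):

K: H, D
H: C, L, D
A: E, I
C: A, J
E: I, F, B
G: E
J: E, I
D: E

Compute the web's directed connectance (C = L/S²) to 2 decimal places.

The web has S = 12 species and L = 16 feeding links.
C = L / S² = 16 / 144 = 0.1111 ≈ 0.11.

C = 0.11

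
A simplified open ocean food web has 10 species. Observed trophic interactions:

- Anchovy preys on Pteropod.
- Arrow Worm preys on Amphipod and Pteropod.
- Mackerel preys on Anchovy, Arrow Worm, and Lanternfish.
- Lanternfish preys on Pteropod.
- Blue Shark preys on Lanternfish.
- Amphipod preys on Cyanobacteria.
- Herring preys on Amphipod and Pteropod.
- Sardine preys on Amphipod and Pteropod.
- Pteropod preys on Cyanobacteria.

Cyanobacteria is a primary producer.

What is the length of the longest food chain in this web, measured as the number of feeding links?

One longest chain: Cyanobacteria → Pteropod → Arrow Worm → Mackerel.
It has 4 species and 3 links.

3 links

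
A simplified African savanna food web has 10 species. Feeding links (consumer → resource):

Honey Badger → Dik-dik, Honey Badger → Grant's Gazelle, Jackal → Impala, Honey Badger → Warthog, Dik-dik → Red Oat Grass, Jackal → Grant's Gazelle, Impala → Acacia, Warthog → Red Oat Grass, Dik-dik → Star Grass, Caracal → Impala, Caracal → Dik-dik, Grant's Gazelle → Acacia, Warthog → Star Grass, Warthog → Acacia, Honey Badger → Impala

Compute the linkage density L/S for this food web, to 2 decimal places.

L/S = 1.50

There are L = 15 links among S = 10 species.
L/S = 15/10 = 1.5000 ≈ 1.50.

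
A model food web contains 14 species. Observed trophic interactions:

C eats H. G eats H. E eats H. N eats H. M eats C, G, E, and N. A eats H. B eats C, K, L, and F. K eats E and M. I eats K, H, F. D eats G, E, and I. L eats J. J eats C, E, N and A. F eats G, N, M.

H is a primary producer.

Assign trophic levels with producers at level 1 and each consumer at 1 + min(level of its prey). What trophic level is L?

Trophic level 4

H is a producer → level 1.
E eats H → level 2.
J eats E → level 3.
L eats J → level 4.
No prey of L is below level 3, so 4 is the minimum.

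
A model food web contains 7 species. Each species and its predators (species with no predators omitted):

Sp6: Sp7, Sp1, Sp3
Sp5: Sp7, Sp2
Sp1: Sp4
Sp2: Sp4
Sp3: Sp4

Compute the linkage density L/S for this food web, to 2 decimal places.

There are L = 8 links among S = 7 species.
L/S = 8/7 = 1.1429 ≈ 1.14.

L/S = 1.14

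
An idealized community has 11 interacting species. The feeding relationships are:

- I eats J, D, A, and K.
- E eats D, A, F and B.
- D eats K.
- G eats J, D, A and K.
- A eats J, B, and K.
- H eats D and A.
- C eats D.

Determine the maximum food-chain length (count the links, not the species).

2 links

One longest chain: K → D → E.
It has 3 species and 2 links.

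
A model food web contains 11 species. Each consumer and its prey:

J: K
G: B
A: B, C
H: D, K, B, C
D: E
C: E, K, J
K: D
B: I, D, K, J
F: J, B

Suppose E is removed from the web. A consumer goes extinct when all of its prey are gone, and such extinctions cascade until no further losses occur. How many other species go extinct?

Remove E.
Round 1: D (all prey gone) → extinct.
Round 2: K (all prey gone) → extinct.
Round 3: J (all prey gone) → extinct.
Round 4: C (all prey gone) → extinct.
No further losses. Total secondary extinctions: 4.

4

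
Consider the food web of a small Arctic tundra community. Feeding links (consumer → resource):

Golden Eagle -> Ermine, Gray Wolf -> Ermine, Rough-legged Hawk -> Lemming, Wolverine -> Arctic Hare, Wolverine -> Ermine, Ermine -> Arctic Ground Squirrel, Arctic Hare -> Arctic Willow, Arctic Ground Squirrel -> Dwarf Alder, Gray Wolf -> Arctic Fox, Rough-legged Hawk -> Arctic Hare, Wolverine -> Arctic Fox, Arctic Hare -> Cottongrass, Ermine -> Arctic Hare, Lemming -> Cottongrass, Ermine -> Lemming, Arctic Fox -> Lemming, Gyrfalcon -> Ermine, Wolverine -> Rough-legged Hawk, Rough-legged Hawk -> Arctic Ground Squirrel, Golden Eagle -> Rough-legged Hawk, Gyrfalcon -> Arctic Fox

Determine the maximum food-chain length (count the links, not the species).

3 links

One longest chain: Arctic Willow → Arctic Hare → Ermine → Wolverine.
It has 4 species and 3 links.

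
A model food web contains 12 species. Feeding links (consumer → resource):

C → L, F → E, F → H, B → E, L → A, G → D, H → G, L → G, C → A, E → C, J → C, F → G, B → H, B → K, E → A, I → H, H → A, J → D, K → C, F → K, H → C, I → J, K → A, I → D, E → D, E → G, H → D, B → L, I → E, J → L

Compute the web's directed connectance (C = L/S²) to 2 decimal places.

The web has S = 12 species and L = 30 feeding links.
C = L / S² = 30 / 144 = 0.2083 ≈ 0.21.

C = 0.21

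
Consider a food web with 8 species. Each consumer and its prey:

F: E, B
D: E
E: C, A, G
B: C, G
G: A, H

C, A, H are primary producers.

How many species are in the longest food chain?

4 species

One longest chain: A → G → E → D.
It has 4 species and 3 links.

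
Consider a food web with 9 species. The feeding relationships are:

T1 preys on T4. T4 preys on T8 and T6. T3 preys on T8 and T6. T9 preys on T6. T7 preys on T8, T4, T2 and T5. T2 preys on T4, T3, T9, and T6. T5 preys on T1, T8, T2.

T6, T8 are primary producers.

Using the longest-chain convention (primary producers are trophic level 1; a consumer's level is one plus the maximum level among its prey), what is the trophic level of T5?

T6 is a producer → level 1.
T4 eats T6 (level 1); other prey at levels: T8 1 → level 2.
T1 eats T4 → level 3.
T5 eats T1 (level 3); other prey at levels: T8 1, T2 3 → level 4.

Trophic level 4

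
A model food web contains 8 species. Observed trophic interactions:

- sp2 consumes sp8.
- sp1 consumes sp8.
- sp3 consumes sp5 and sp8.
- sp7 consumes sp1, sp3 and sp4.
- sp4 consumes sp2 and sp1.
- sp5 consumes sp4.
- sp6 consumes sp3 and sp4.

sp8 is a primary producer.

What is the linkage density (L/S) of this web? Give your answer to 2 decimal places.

There are L = 12 links among S = 8 species.
L/S = 12/8 = 1.5000 ≈ 1.50.

L/S = 1.50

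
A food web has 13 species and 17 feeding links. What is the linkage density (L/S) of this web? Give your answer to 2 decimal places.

L/S = 1.31

There are L = 17 links among S = 13 species.
L/S = 17/13 = 1.3077 ≈ 1.31.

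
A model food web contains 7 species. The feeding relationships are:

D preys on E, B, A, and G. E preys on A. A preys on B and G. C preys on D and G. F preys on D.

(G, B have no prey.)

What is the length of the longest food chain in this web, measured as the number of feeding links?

4 links

One longest chain: G → A → E → D → C.
It has 5 species and 4 links.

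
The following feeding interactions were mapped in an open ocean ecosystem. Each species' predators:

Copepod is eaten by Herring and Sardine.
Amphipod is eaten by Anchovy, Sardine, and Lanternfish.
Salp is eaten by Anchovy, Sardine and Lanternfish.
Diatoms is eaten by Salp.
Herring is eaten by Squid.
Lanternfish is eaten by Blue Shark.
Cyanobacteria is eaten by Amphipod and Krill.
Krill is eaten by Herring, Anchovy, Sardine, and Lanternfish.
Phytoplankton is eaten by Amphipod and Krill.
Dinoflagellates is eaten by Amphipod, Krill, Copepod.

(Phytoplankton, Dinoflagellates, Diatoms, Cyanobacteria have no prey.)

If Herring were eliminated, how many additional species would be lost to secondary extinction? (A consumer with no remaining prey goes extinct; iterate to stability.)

Remove Herring.
Round 1: Squid (all prey gone) → extinct.
No further losses. Total secondary extinctions: 1.

1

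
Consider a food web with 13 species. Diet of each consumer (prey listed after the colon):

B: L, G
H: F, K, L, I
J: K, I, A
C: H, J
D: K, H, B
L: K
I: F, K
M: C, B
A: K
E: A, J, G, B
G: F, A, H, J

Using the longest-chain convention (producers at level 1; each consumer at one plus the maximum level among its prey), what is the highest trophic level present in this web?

6

Producers (level 1): F, K.
K → L → H → G → B → E gives E level 6.
No species has a prey at level 6, so no species reaches level 7.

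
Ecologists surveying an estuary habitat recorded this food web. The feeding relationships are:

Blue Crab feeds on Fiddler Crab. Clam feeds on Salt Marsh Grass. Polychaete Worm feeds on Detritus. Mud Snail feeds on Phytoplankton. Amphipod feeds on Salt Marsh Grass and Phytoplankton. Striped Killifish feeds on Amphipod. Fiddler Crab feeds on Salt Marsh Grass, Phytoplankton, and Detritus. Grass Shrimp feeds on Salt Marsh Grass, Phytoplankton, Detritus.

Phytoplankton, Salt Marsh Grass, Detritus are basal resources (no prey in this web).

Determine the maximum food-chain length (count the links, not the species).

One longest chain: Phytoplankton → Fiddler Crab → Blue Crab.
It has 3 species and 2 links.

2 links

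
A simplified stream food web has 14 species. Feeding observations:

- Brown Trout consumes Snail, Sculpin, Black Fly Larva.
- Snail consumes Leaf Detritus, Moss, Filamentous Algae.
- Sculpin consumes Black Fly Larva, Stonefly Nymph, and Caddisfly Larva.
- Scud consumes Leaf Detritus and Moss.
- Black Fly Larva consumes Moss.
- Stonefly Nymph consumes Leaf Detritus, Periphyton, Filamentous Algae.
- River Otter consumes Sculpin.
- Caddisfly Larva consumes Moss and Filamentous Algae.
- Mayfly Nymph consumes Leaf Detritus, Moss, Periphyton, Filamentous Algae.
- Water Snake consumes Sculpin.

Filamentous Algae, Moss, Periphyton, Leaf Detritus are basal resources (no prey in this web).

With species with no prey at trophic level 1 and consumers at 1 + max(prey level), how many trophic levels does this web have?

4

Basal resources (level 1): Filamentous Algae, Moss, Periphyton, Leaf Detritus.
Moss → Black Fly Larva → Sculpin → Brown Trout gives Brown Trout level 4.
No species has a prey at level 4, so no species reaches level 5.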